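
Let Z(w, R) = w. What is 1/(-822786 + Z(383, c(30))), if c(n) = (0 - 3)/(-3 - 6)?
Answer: -1/822403 ≈ -1.2159e-6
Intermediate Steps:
c(n) = ⅓ (c(n) = -3/(-9) = -3*(-⅑) = ⅓)
1/(-822786 + Z(383, c(30))) = 1/(-822786 + 383) = 1/(-822403) = -1/822403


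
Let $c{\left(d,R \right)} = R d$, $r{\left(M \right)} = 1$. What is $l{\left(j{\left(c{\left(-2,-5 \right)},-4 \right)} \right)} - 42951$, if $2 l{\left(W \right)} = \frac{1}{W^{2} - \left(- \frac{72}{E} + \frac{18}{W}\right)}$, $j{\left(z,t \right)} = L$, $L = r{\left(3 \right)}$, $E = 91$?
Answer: $- \frac{126705541}{2950} \approx -42951.0$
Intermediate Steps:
$L = 1$
$j{\left(z,t \right)} = 1$
$l{\left(W \right)} = \frac{1}{2 \left(\frac{72}{91} + W^{2} - \frac{18}{W}\right)}$ ($l{\left(W \right)} = \frac{1}{2 \left(W^{2} + \left(\frac{72}{91} - \frac{18}{W}\right)\right)} = \frac{1}{2 \left(\frac{72}{91} + W^{2} - \frac{18}{W}\right)}$)
$l{\left(j{\left(c{\left(-2,-5 \right)},-4 \right)} \right)} - 42951 = \frac{91}{2} \cdot 1 \frac{1}{-1638 + 72 \cdot 1 + 91 \cdot 1^{3}} - 42951 = \frac{91}{2} \cdot 1 \frac{1}{-1638 + 72 + 91 \cdot 1} - 42951 = \frac{91}{2} \cdot 1 \frac{1}{-1638 + 72 + 91} - 42951 = \frac{91}{2} \cdot 1 \frac{1}{-1475} - 42951 = \frac{91}{2} \cdot 1 \left(- \frac{1}{1475}\right) - 42951 = - \frac{91}{2950} - 42951 = - \frac{126705541}{2950}$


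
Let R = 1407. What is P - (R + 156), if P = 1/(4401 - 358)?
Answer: -6319208/4043 ≈ -1563.0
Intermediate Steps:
P = 1/4043 ≈ 0.00024734
P - (R + 156) = 1/4043 - (1407 + 156) = 1/4043 - 1*1563 = 1/4043 - 1563 = -6319208/4043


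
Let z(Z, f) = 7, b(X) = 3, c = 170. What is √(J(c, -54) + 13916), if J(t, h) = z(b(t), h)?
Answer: 3*√1547 ≈ 118.00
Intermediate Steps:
J(t, h) = 7
√(J(c, -54) + 13916) = √(7 + 13916) = √13923 = 3*√1547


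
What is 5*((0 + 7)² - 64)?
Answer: -75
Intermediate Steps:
5*((0 + 7)² - 64) = 5*(7² - 64) = 5*(49 - 64) = 5*(-15) = -75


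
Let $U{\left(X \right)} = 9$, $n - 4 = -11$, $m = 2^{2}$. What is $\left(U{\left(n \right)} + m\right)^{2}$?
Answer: $169$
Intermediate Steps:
$m = 4$
$n = -7$ ($n = 4 - 11 = -7$)
$\left(U{\left(n \right)} + m\right)^{2} = \left(9 + 4\right)^{2} = 13^{2} = 169$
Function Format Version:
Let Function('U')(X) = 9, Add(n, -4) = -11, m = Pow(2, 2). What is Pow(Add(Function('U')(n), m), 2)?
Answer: 169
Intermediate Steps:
m = 4
n = -7 (n = Add(4, -11) = -7)
Pow(Add(Function('U')(n), m), 2) = Pow(Add(9, 4), 2) = Pow(13, 2) = 169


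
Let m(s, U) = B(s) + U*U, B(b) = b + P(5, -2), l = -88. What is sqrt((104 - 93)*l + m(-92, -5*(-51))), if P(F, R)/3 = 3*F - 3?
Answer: sqrt(64001) ≈ 252.98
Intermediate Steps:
P(F, R) = -9 + 9*F (P(F, R) = 3*(3*F - 3) = 3*(-3 + 3*F) = -9 + 9*F)
B(b) = 36 + b (B(b) = b + (-9 + 9*5) = b + (-9 + 45) = b + 36 = 36 + b)
m(s, U) = 36 + s + U**2 (m(s, U) = (36 + s) + U*U = (36 + s) + U**2 = 36 + s + U**2)
sqrt((104 - 93)*l + m(-92, -5*(-51))) = sqrt((104 - 93)*(-88) + (36 - 92 + (-5*(-51))**2)) = sqrt(11*(-88) + (36 - 92 + 255**2)) = sqrt(-968 + (36 - 92 + 65025)) = sqrt(-968 + 64969) = sqrt(64001)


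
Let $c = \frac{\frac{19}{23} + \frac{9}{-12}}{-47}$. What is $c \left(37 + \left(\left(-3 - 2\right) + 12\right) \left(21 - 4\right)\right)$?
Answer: $- \frac{273}{1081} \approx -0.25254$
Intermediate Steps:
$c = - \frac{7}{4324}$ ($c = \left(19 \cdot \frac{1}{23} + 9 \left(- \frac{1}{12}\right)\right) \left(- \frac{1}{47}\right) = \left(\frac{19}{23} - \frac{3}{4}\right) \left(- \frac{1}{47}\right) = \frac{7}{92} \left(- \frac{1}{47}\right) = - \frac{7}{4324} \approx -0.0016189$)
$c \left(37 + \left(\left(-3 - 2\right) + 12\right) \left(21 - 4\right)\right) = - \frac{7 \left(37 + \left(\left(-3 - 2\right) + 12\right) \left(21 - 4\right)\right)}{4324} = - \frac{7 \left(37 + \left(-5 + 12\right) 17\right)}{4324} = - \frac{7 \left(37 + 7 \cdot 17\right)}{4324} = - \frac{7 \left(37 + 119\right)}{4324} = \left(- \frac{7}{4324}\right) 156 = - \frac{273}{1081}$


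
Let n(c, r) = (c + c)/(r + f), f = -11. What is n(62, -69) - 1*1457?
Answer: -29171/20 ≈ -1458.6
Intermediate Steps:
n(c, r) = 2*c/(-11 + r) (n(c, r) = (c + c)/(r - 11) = (2*c)/(-11 + r) = 2*c/(-11 + r))
n(62, -69) - 1*1457 = 2*62/(-11 - 69) - 1*1457 = 2*62/(-80) - 1457 = 2*62*(-1/80) - 1457 = -31/20 - 1457 = -29171/20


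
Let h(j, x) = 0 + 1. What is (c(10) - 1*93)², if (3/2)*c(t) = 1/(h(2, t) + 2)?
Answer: 697225/81 ≈ 8607.7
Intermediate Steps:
h(j, x) = 1
c(t) = 2/9 (c(t) = 2/(3*(1 + 2)) = (⅔)/3 = (⅔)*(⅓) = 2/9)
(c(10) - 1*93)² = (2/9 - 1*93)² = (2/9 - 93)² = (-835/9)² = 697225/81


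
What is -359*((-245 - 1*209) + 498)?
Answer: -15796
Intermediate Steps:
-359*((-245 - 1*209) + 498) = -359*((-245 - 209) + 498) = -359*(-454 + 498) = -359*44 = -15796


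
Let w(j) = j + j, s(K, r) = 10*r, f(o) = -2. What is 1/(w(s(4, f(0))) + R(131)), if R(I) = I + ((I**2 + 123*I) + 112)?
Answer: 1/33477 ≈ 2.9871e-5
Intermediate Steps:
R(I) = 112 + I**2 + 124*I (R(I) = I + (112 + I**2 + 123*I) = 112 + I**2 + 124*I)
w(j) = 2*j
1/(w(s(4, f(0))) + R(131)) = 1/(2*(10*(-2)) + (112 + 131**2 + 124*131)) = 1/(2*(-20) + (112 + 17161 + 16244)) = 1/(-40 + 33517) = 1/33477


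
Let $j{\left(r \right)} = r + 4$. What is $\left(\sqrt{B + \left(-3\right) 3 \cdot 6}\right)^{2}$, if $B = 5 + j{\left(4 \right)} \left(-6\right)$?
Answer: $-97$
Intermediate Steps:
$j{\left(r \right)} = 4 + r$
$B = -43$ ($B = 5 + \left(4 + 4\right) \left(-6\right) = 5 + 8 \left(-6\right) = 5 - 48 = -43$)
$\left(\sqrt{B + \left(-3\right) 3 \cdot 6}\right)^{2} = \left(\sqrt{-43 + \left(-3\right) 3 \cdot 6}\right)^{2} = \left(\sqrt{-43 - 54}\right)^{2} = \left(\sqrt{-97}\right)^{2} = \left(i \sqrt{97}\right)^{2} = -97$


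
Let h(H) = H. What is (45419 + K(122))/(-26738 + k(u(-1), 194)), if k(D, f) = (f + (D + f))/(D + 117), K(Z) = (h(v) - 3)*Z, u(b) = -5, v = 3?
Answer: -5086928/2994273 ≈ -1.6989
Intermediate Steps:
K(Z) = 0 (K(Z) = (3 - 3)*Z = 0*Z = 0)
k(D, f) = (D + 2*f)/(117 + D)
(45419 + K(122))/(-26738 + k(u(-1), 194)) = (45419 + 0)/(-26738 + (-5 + 2*194)/(117 - 5)) = 45419/(-26738 + (-5 + 388)/112) = 45419/(-26738 + (1/112)*383) = 45419/(-26738 + 383/112) = 45419/(-2994273/112) = 45419*(-112/2994273) = -5086928/2994273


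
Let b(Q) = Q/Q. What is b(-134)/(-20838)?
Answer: -1/20838 ≈ -4.7989e-5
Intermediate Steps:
b(Q) = 1
b(-134)/(-20838) = 1/(-20838) = 1*(-1/20838) = -1/20838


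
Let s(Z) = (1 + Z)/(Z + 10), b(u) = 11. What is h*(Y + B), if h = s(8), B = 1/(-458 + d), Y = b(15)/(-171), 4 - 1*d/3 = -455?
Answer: -4969/157149 ≈ -0.031620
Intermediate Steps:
d = 1377 (d = 12 - 3*(-455) = 12 + 1365 = 1377)
Y = -11/171 (Y = 11/(-171) = 11*(-1/171) = -11/171 ≈ -0.064327)
B = 1/919 (B = 1/(-458 + 1377) = 1/919 ≈ 0.0010881)
s(Z) = (1 + Z)/(10 + Z)
h = ½ (h = (1 + 8)/(10 + 8) = 9/18 = (1/18)*9 = ½ ≈ 0.50000)
h*(Y + B) = (-11/171 + 1/919)/2 = (½)*(-9938/157149) = -4969/157149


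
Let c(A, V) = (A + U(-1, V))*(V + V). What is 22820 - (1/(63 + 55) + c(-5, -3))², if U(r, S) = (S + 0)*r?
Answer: 315737791/13924 ≈ 22676.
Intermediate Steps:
U(r, S) = S*r
c(A, V) = 2*V*(A - V) (c(A, V) = (A + V*(-1))*(V + V) = (A - V)*(2*V) = 2*V*(A - V))
22820 - (1/(63 + 55) + c(-5, -3))² = 22820 - (1/(63 + 55) + 2*(-3)*(-5 - 1*(-3)))² = 22820 - (1/118 + 2*(-3)*(-5 + 3))² = 22820 - (1/118 + 2*(-3)*(-2))² = 22820 - (1/118 + 12)² = 22820 - (1417/118)² = 22820 - 1*2007889/13924 = 22820 - 2007889/13924 = 315737791/13924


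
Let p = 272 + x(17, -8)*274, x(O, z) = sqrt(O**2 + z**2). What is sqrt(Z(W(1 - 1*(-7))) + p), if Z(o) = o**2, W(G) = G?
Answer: sqrt(336 + 274*sqrt(353)) ≈ 74.054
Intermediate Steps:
p = 272 + 274*sqrt(353) (p = 272 + sqrt(17**2 + (-8)**2)*274 = 272 + sqrt(289 + 64)*274 = 272 + sqrt(353)*274 = 272 + 274*sqrt(353) ≈ 5420.0)
sqrt(Z(W(1 - 1*(-7))) + p) = sqrt((1 - 1*(-7))**2 + (272 + 274*sqrt(353))) = sqrt((1 + 7)**2 + (272 + 274*sqrt(353))) = sqrt(8**2 + (272 + 274*sqrt(353))) = sqrt(64 + (272 + 274*sqrt(353))) = sqrt(336 + 274*sqrt(353))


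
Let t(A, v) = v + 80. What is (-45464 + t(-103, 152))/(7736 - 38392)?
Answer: 2827/1916 ≈ 1.4755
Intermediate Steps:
t(A, v) = 80 + v
(-45464 + t(-103, 152))/(7736 - 38392) = (-45464 + (80 + 152))/(7736 - 38392) = (-45464 + 232)/(-30656) = -45232*(-1/30656) = 2827/1916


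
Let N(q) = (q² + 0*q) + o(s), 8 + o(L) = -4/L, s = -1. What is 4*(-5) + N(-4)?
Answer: -8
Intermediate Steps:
o(L) = -8 - 4/L
N(q) = -4 + q² (N(q) = (q² + 0*q) + (-8 - 4/(-1)) = (q² + 0) + (-8 - 4*(-1)) = q² + (-8 + 4) = q² - 4 = -4 + q²)
4*(-5) + N(-4) = 4*(-5) + (-4 + (-4)²) = -20 + (-4 + 16) = -20 + 12 = -8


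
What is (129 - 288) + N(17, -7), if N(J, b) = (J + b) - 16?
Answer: -165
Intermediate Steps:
N(J, b) = -16 + J + b
(129 - 288) + N(17, -7) = (129 - 288) + (-16 + 17 - 7) = -159 - 6 = -165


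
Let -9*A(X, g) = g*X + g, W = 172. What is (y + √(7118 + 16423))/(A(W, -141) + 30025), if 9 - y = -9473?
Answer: 14223/49103 + 3*√23541/98206 ≈ 0.29434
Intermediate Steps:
y = 9482 (y = 9 - 1*(-9473) = 9 + 9473 = 9482)
A(X, g) = -g/9 - X*g/9 (A(X, g) = -(g*X + g)/9 = -(X*g + g)/9 = -(g + X*g)/9 = -g/9 - X*g/9)
(y + √(7118 + 16423))/(A(W, -141) + 30025) = (9482 + √(7118 + 16423))/(-⅑*(-141)*(1 + 172) + 30025) = (9482 + √23541)/(-⅑*(-141)*173 + 30025) = (9482 + √23541)/(8131/3 + 30025) = (9482 + √23541)/(98206/3) = (9482 + √23541)*(3/98206) = 14223/49103 + 3*√23541/98206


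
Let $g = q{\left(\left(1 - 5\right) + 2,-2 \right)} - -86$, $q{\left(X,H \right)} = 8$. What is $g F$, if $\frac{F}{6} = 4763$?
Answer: $2686332$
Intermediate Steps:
$F = 28578$ ($F = 6 \cdot 4763 = 28578$)
$g = 94$ ($g = 8 - -86 = 8 + 86 = 94$)
$g F = 94 \cdot 28578 = 2686332$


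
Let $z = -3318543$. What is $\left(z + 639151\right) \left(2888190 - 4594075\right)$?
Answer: $4570734621920$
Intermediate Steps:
$\left(z + 639151\right) \left(2888190 - 4594075\right) = \left(-3318543 + 639151\right) \left(2888190 - 4594075\right) = \left(-2679392\right) \left(-1705885\right) = 4570734621920$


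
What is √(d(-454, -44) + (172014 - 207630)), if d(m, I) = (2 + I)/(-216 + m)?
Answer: I*√3996998565/335 ≈ 188.72*I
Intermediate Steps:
d(m, I) = (2 + I)/(-216 + m)
√(d(-454, -44) + (172014 - 207630)) = √((2 - 44)/(-216 - 454) + (172014 - 207630)) = √(-42/(-670) - 35616) = √(-1/670*(-42) - 35616) = √(21/335 - 35616) = √(-11931339/335) = I*√3996998565/335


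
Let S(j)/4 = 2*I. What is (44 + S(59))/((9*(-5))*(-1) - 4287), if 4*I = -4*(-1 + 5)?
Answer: -2/707 ≈ -0.0028289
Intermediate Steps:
I = -4 (I = (-4*(-1 + 5))/4 = (-4*4)/4 = (1/4)*(-16) = -4)
S(j) = -32 (S(j) = 4*(2*(-4)) = 4*(-8) = -32)
(44 + S(59))/((9*(-5))*(-1) - 4287) = (44 - 32)/((9*(-5))*(-1) - 4287) = 12/(-45*(-1) - 4287) = 12/(45 - 4287) = 12/(-4242) = 12*(-1/4242) = -2/707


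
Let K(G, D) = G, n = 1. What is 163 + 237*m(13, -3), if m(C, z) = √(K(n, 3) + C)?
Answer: 163 + 237*√14 ≈ 1049.8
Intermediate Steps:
m(C, z) = √(1 + C)
163 + 237*m(13, -3) = 163 + 237*√(1 + 13) = 163 + 237*√14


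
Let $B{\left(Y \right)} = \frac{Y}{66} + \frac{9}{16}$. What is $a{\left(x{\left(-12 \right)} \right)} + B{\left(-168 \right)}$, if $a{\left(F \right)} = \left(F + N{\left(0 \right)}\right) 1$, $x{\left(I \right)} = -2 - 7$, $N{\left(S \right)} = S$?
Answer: $- \frac{1933}{176} \approx -10.983$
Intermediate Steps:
$B{\left(Y \right)} = \frac{9}{16} + \frac{Y}{66}$ ($B{\left(Y \right)} = Y \frac{1}{66} + 9 \cdot \frac{1}{16} = \frac{Y}{66} + \frac{9}{16} = \frac{9}{16} + \frac{Y}{66}$)
$x{\left(I \right)} = -9$
$a{\left(F \right)} = F$ ($a{\left(F \right)} = \left(F + 0\right) 1 = F 1 = F$)
$a{\left(x{\left(-12 \right)} \right)} + B{\left(-168 \right)} = -9 + \left(\frac{9}{16} + \frac{1}{66} \left(-168\right)\right) = -9 + \left(\frac{9}{16} - \frac{28}{11}\right) = -9 - \frac{349}{176} = - \frac{1933}{176}$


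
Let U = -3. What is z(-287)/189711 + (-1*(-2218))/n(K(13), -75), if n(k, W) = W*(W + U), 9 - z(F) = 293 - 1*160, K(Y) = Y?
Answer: 23336311/61656075 ≈ 0.37849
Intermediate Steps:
z(F) = -124 (z(F) = 9 - (293 - 1*160) = 9 - (293 - 160) = 9 - 1*133 = 9 - 133 = -124)
n(k, W) = W*(-3 + W) (n(k, W) = W*(W - 3) = W*(-3 + W))
z(-287)/189711 + (-1*(-2218))/n(K(13), -75) = -124/189711 + (-1*(-2218))/((-75*(-3 - 75))) = -124*1/189711 + 2218/((-75*(-78))) = -124/189711 + 2218/5850 = -124/189711 + 2218*(1/5850) = -124/189711 + 1109/2925 = 23336311/61656075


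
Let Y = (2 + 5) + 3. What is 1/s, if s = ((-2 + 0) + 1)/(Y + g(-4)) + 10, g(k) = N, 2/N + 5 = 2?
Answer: 28/277 ≈ 0.10108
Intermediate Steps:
N = -⅔ (N = 2/(-5 + 2) = 2/(-3) = 2*(-⅓) = -⅔ ≈ -0.66667)
g(k) = -⅔
Y = 10 (Y = 7 + 3 = 10)
s = 277/28 (s = ((-2 + 0) + 1)/(10 - ⅔) + 10 = (-2 + 1)/(28/3) + 10 = -1*3/28 + 10 = -3/28 + 10 = 277/28 ≈ 9.8929)
1/s = 1/(277/28) = 28/277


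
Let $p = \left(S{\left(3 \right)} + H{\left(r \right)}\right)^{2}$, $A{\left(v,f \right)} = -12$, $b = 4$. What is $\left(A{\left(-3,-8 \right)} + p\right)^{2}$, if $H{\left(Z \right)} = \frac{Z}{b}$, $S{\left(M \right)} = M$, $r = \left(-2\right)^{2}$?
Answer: $16$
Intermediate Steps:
$r = 4$
$H{\left(Z \right)} = \frac{Z}{4}$
$p = 16$ ($p = \left(3 + \frac{1}{4} \cdot 4\right)^{2} = \left(3 + 1\right)^{2} = 4^{2} = 16$)
$\left(A{\left(-3,-8 \right)} + p\right)^{2} = \left(-12 + 16\right)^{2} = 4^{2} = 16$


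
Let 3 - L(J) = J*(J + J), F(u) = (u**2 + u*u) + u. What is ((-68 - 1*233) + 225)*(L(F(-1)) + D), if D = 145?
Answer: -11096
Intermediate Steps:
F(u) = u + 2*u**2 (F(u) = (u**2 + u**2) + u = 2*u**2 + u = u + 2*u**2)
L(J) = 3 - 2*J**2 (L(J) = 3 - J*(J + J) = 3 - J*2*J = 3 - 2*J**2)
((-68 - 1*233) + 225)*(L(F(-1)) + D) = ((-68 - 1*233) + 225)*((3 - 2*(1 + 2*(-1))**2) + 145) = ((-68 - 233) + 225)*((3 - 2*(1 - 2)**2) + 145) = (-301 + 225)*((3 - 2*(-1*(-1))**2) + 145) = -76*((3 - 2*1**2) + 145) = -76*((3 - 2*1) + 145) = -76*((3 - 2) + 145) = -76*(1 + 145) = -76*146 = -11096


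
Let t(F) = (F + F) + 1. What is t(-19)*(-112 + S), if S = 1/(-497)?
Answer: 2059605/497 ≈ 4144.1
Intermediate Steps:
S = -1/497 ≈ -0.0020121
t(F) = 1 + 2*F (t(F) = 2*F + 1 = 1 + 2*F)
t(-19)*(-112 + S) = (1 + 2*(-19))*(-112 - 1/497) = (1 - 38)*(-55665/497) = -37*(-55665/497) = 2059605/497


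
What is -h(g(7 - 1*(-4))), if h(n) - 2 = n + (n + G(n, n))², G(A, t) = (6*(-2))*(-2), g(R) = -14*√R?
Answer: -2734 + 686*√11 ≈ -458.80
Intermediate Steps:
G(A, t) = 24 (G(A, t) = -12*(-2) = 24)
h(n) = 2 + n + (24 + n)² (h(n) = 2 + (n + (n + 24)²) = 2 + (n + (24 + n)²) = 2 + n + (24 + n)²)
-h(g(7 - 1*(-4))) = -(2 - 14*√(7 - 1*(-4)) + (24 - 14*√(7 - 1*(-4)))²) = -(2 - 14*√(7 + 4) + (24 - 14*√(7 + 4))²) = -(2 - 14*√11 + (24 - 14*√11)²) = -(2 + (24 - 14*√11)² - 14*√11) = -2 - (24 - 14*√11)² + 14*√11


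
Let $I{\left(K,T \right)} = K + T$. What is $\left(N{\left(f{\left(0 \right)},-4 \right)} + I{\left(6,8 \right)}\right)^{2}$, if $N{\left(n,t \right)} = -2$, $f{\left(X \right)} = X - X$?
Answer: $144$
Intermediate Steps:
$f{\left(X \right)} = 0$
$\left(N{\left(f{\left(0 \right)},-4 \right)} + I{\left(6,8 \right)}\right)^{2} = \left(-2 + \left(6 + 8\right)\right)^{2} = \left(-2 + 14\right)^{2} = 12^{2} = 144$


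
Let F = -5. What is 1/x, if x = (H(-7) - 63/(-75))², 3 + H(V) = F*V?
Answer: 625/674041 ≈ 0.00092724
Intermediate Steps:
H(V) = -3 - 5*V
x = 674041/625 (x = ((-3 - 5*(-7)) - 63/(-75))² = ((-3 + 35) - 63*(-1/75))² = (32 + 21/25)² = (821/25)² = 674041/625 ≈ 1078.5)
1/x = 1/(674041/625) = 625/674041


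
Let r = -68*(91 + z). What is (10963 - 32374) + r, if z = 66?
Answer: -32087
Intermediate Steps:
r = -10676 (r = -68*(91 + 66) = -68*157 = -10676)
(10963 - 32374) + r = (10963 - 32374) - 10676 = -21411 - 10676 = -32087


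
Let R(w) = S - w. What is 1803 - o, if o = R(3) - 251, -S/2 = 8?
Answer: 2073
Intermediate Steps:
S = -16 (S = -2*8 = -16)
R(w) = -16 - w
o = -270 (o = (-16 - 1*3) - 251 = (-16 - 3) - 251 = -19 - 251 = -270)
1803 - o = 1803 - 1*(-270) = 1803 + 270 = 2073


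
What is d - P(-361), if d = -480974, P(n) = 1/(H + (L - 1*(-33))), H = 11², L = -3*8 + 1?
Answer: -63007595/131 ≈ -4.8097e+5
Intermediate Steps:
L = -23 (L = -24 + 1 = -23)
H = 121
P(n) = 1/131 (P(n) = 1/(121 + (-23 - 1*(-33))) = 1/(121 + (-23 + 33)) = 1/(121 + 10) = 1/131)
d - P(-361) = -480974 - 1*1/131 = -480974 - 1/131 = -63007595/131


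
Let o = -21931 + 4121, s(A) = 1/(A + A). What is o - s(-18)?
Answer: -641159/36 ≈ -17810.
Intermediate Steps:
s(A) = 1/(2*A)
o = -17810
o - s(-18) = -17810 - 1/(2*(-18)) = -17810 - (-1)/(2*18) = -17810 - 1*(-1/36) = -17810 + 1/36 = -641159/36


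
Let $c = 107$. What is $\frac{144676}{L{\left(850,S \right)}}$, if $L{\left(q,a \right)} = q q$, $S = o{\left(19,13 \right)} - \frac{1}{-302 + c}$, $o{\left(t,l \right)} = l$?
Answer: $\frac{36169}{180625} \approx 0.20024$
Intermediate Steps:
$S = \frac{2536}{195}$ ($S = 13 - \frac{1}{-302 + 107} = 13 - \frac{1}{-195} = 13 - - \frac{1}{195} = 13 + \frac{1}{195} = \frac{2536}{195} \approx 13.005$)
$L{\left(q,a \right)} = q^{2}$
$\frac{144676}{L{\left(850,S \right)}} = \frac{144676}{850^{2}} = \frac{144676}{722500} = 144676 \cdot \frac{1}{722500} = \frac{36169}{180625}$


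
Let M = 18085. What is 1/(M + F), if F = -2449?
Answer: 1/15636 ≈ 6.3955e-5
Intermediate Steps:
1/(M + F) = 1/(18085 - 2449) = 1/15636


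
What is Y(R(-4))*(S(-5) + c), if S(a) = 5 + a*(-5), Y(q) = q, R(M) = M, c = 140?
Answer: -680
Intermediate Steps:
S(a) = 5 - 5*a
Y(R(-4))*(S(-5) + c) = -4*((5 - 5*(-5)) + 140) = -4*((5 + 25) + 140) = -4*(30 + 140) = -4*170 = -680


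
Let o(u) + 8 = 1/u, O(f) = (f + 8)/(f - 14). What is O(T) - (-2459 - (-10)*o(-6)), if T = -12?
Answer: 99092/39 ≈ 2540.8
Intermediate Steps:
O(f) = (8 + f)/(-14 + f)
o(u) = -8 + 1/u
O(T) - (-2459 - (-10)*o(-6)) = (8 - 12)/(-14 - 12) - (-2459 - (-10)*(-8 + 1/(-6))) = -4/(-26) - (-2459 - (-10)*(-8 - ⅙)) = -1/26*(-4) - (-2459 - (-10)*(-49)/6) = 2/13 - (-2459 - 1*245/3) = 2/13 - (-2459 - 245/3) = 2/13 - 1*(-7622/3) = 2/13 + 7622/3 = 99092/39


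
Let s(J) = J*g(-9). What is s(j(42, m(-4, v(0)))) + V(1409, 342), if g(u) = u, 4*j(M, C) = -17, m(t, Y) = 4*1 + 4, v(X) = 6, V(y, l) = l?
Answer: 1521/4 ≈ 380.25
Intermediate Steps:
m(t, Y) = 8 (m(t, Y) = 4 + 4 = 8)
j(M, C) = -17/4 (j(M, C) = (1/4)*(-17) = -17/4)
s(J) = -9*J (s(J) = J*(-9) = -9*J)
s(j(42, m(-4, v(0)))) + V(1409, 342) = -9*(-17/4) + 342 = 153/4 + 342 = 1521/4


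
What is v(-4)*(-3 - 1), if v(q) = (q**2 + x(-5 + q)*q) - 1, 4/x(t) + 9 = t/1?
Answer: -572/9 ≈ -63.556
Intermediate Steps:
x(t) = 4/(-9 + t) (x(t) = 4/(-9 + t/1) = 4/(-9 + t*1) = 4/(-9 + t))
v(q) = -1 + q**2 + 4*q/(-14 + q) (v(q) = (q**2 + (4/(-9 + (-5 + q)))*q) - 1 = (q**2 + (4/(-14 + q))*q) - 1 = (q**2 + 4*q/(-14 + q)) - 1 = -1 + q**2 + 4*q/(-14 + q))
v(-4)*(-3 - 1) = ((4*(-4) + (-1 + (-4)**2)*(-14 - 4))/(-14 - 4))*(-3 - 1) = ((-16 + (-1 + 16)*(-18))/(-18))*(-4) = -(-16 + 15*(-18))/18*(-4) = -(-16 - 270)/18*(-4) = -1/18*(-286)*(-4) = (143/9)*(-4) = -572/9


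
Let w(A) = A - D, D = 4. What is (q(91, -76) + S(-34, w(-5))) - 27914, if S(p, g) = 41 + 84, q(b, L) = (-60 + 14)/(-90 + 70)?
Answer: -277867/10 ≈ -27787.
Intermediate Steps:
w(A) = -4 + A (w(A) = A - 1*4 = A - 4 = -4 + A)
q(b, L) = 23/10 (q(b, L) = -46/(-20) = -46*(-1/20) = 23/10)
S(p, g) = 125
(q(91, -76) + S(-34, w(-5))) - 27914 = (23/10 + 125) - 27914 = 1273/10 - 27914 = -277867/10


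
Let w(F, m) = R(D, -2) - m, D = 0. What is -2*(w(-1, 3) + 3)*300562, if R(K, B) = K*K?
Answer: 0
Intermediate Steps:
R(K, B) = K²
w(F, m) = -m (w(F, m) = 0² - m = 0 - m = -m)
-2*(w(-1, 3) + 3)*300562 = -2*(-1*3 + 3)*300562 = -2*(-3 + 3)*300562 = -2*0*300562 = 0*300562 = 0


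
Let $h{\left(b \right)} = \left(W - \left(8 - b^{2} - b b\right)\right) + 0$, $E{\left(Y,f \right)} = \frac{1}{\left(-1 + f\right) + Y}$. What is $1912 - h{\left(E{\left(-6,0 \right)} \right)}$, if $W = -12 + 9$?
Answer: $\frac{94225}{49} \approx 1923.0$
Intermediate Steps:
$E{\left(Y,f \right)} = \frac{1}{-1 + Y + f}$
$W = -3$
$h{\left(b \right)} = -11 + 2 b^{2}$ ($h{\left(b \right)} = \left(-3 - \left(8 - b^{2} - b b\right)\right) + 0 = \left(-3 + \left(\left(b^{2} + b^{2}\right) - 8\right)\right) + 0 = \left(-3 + \left(2 b^{2} - 8\right)\right) + 0 = \left(-3 + \left(-8 + 2 b^{2}\right)\right) + 0 = \left(-11 + 2 b^{2}\right) + 0 = -11 + 2 b^{2}$)
$1912 - h{\left(E{\left(-6,0 \right)} \right)} = 1912 - \left(-11 + 2 \left(\frac{1}{-1 - 6 + 0}\right)^{2}\right) = 1912 - \left(-11 + 2 \left(\frac{1}{-7}\right)^{2}\right) = 1912 - \left(-11 + 2 \left(- \frac{1}{7}\right)^{2}\right) = 1912 - \left(-11 + 2 \cdot \frac{1}{49}\right) = 1912 - \left(-11 + \frac{2}{49}\right) = 1912 - - \frac{537}{49} = 1912 + \frac{537}{49} = \frac{94225}{49}$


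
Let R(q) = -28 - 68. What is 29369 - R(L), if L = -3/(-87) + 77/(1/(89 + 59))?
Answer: 29465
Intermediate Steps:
L = 330485/29 (L = -3*(-1/87) + 77/(1/148) = 1/29 + 77/(1/148) = 1/29 + 77*148 = 1/29 + 11396 = 330485/29 ≈ 11396.)
R(q) = -96
29369 - R(L) = 29369 - 1*(-96) = 29369 + 96 = 29465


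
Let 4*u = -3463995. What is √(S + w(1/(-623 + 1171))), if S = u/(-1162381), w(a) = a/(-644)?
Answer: √7835685291414338262443/102554550868 ≈ 0.86314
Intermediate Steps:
u = -3463995/4 (u = (¼)*(-3463995) = -3463995/4 ≈ -8.6600e+5)
w(a) = -a/644 (w(a) = a*(-1/644) = -a/644)
S = 3463995/4649524 (S = -3463995/4/(-1162381) = -3463995/4*(-1/1162381) = 3463995/4649524 ≈ 0.74502)
√(S + w(1/(-623 + 1171))) = √(3463995/4649524 - 1/(644*(-623 + 1171))) = √(3463995/4649524 - 1/644/548) = √(3463995/4649524 - 1/644*1/548) = √(3463995/4649524 - 1/352912) = √(305620188479/410218203472) = √7835685291414338262443/102554550868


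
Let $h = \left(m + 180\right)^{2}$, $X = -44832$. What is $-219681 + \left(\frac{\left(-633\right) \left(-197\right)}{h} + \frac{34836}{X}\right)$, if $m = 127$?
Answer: $- \frac{77352621351695}{352114264} \approx -2.1968 \cdot 10^{5}$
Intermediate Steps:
$h = 94249$ ($h = \left(127 + 180\right)^{2} = 307^{2} = 94249$)
$-219681 + \left(\frac{\left(-633\right) \left(-197\right)}{h} + \frac{34836}{X}\right) = -219681 + \left(\frac{\left(-633\right) \left(-197\right)}{94249} + \frac{34836}{-44832}\right) = -219681 + \left(124701 \cdot \frac{1}{94249} + 34836 \left(- \frac{1}{44832}\right)\right) = -219681 + \left(\frac{124701}{94249} - \frac{2903}{3736}\right) = -219681 + \frac{192278089}{352114264} = - \frac{77352621351695}{352114264}$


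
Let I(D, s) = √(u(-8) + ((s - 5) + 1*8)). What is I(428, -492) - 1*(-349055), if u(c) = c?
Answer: 349055 + I*√497 ≈ 3.4906e+5 + 22.293*I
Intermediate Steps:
I(D, s) = √(-5 + s) (I(D, s) = √(-8 + ((s - 5) + 1*8)) = √(-8 + ((-5 + s) + 8)) = √(-8 + (3 + s)) = √(-5 + s))
I(428, -492) - 1*(-349055) = √(-5 - 492) - 1*(-349055) = √(-497) + 349055 = I*√497 + 349055 = 349055 + I*√497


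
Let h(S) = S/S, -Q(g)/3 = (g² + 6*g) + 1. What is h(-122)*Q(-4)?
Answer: 21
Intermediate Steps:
Q(g) = -3 - 18*g - 3*g² (Q(g) = -3*((g² + 6*g) + 1) = -3*(1 + g² + 6*g) = -3 - 18*g - 3*g²)
h(S) = 1
h(-122)*Q(-4) = 1*(-3 - 18*(-4) - 3*(-4)²) = 1*(-3 + 72 - 3*16) = 1*(-3 + 72 - 48) = 1*21 = 21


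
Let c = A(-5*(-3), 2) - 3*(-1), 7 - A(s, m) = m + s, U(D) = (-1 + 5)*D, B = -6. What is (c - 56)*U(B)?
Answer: 1512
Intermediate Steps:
U(D) = 4*D
A(s, m) = 7 - m - s (A(s, m) = 7 - (m + s) = 7 + (-m - s) = 7 - m - s)
c = -7 (c = (7 - 1*2 - (-5)*(-3)) - 3*(-1) = (7 - 2 - 1*15) + 3 = (7 - 2 - 15) + 3 = -10 + 3 = -7)
(c - 56)*U(B) = (-7 - 56)*(4*(-6)) = -63*(-24) = 1512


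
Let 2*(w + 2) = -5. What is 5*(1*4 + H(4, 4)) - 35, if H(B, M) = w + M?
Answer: -35/2 ≈ -17.500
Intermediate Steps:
w = -9/2 (w = -2 + (½)*(-5) = -2 - 5/2 = -9/2 ≈ -4.5000)
H(B, M) = -9/2 + M
5*(1*4 + H(4, 4)) - 35 = 5*(1*4 + (-9/2 + 4)) - 35 = 5*(4 - ½) - 35 = 5*(7/2) - 35 = 35/2 - 35 = -35/2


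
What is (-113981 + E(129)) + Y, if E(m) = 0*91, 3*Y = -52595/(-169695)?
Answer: -11605192958/101817 ≈ -1.1398e+5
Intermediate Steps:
Y = 10519/101817 (Y = (-52595/(-169695))/3 = (-52595*(-1/169695))/3 = (⅓)*(10519/33939) = 10519/101817 ≈ 0.10331)
E(m) = 0
(-113981 + E(129)) + Y = (-113981 + 0) + 10519/101817 = -113981 + 10519/101817 = -11605192958/101817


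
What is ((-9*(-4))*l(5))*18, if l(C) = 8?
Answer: 5184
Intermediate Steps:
((-9*(-4))*l(5))*18 = (-9*(-4)*8)*18 = (36*8)*18 = 288*18 = 5184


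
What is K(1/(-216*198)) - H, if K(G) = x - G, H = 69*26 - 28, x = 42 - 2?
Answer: -73817567/42768 ≈ -1726.0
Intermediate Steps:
x = 40
H = 1766 (H = 1794 - 28 = 1766)
K(G) = 40 - G
K(1/(-216*198)) - H = (40 - 1/((-216)*198)) - 1*1766 = (40 - (-1)/(216*198)) - 1766 = (40 - 1*(-1/42768)) - 1766 = (40 + 1/42768) - 1766 = 1710721/42768 - 1766 = -73817567/42768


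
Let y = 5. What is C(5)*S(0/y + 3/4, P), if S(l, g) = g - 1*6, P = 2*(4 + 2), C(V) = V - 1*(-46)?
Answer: 306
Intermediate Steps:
C(V) = 46 + V (C(V) = V + 46 = 46 + V)
P = 12 (P = 2*6 = 12)
S(l, g) = -6 + g (S(l, g) = g - 6 = -6 + g)
C(5)*S(0/y + 3/4, P) = (46 + 5)*(-6 + 12) = 51*6 = 306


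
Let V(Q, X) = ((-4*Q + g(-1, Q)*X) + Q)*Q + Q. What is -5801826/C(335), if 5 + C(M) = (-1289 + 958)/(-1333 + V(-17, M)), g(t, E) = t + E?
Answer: 878976639/758 ≈ 1.1596e+6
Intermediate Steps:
g(t, E) = E + t
V(Q, X) = Q + Q*(-3*Q + X*(-1 + Q)) (V(Q, X) = ((-4*Q + (Q - 1)*X) + Q)*Q + Q = ((-4*Q + (-1 + Q)*X) + Q)*Q + Q = ((-4*Q + X*(-1 + Q)) + Q)*Q + Q = (-3*Q + X*(-1 + Q))*Q + Q = Q*(-3*Q + X*(-1 + Q)) + Q = Q + Q*(-3*Q + X*(-1 + Q)))
C(M) = -5 - 331/(-2217 + 306*M) (C(M) = -5 + (-1289 + 958)/(-1333 - 17*(1 - 3*(-17) + M*(-1 - 17))) = -5 - 331/(-1333 - 17*(1 + 51 + M*(-18))) = -5 - 331/(-1333 - 17*(1 + 51 - 18*M)) = -5 - 331/(-1333 - 17*(52 - 18*M)) = -5 - 331/(-1333 + (-884 + 306*M)) = -5 - 331/(-2217 + 306*M))
-5801826/C(335) = -5801826*3*(739 - 102*335)/(2*(-5377 + 765*335)) = -5801826*3*(739 - 34170)/(2*(-5377 + 256275)) = -5801826/((2/3)*250898/(-33431)) = -5801826/((2/3)*(-1/33431)*250898) = -5801826/(-1516/303) = -5801826*(-303/1516) = 878976639/758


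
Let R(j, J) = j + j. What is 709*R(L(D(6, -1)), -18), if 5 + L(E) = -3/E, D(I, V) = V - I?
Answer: -45376/7 ≈ -6482.3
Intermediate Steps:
L(E) = -5 - 3/E
R(j, J) = 2*j
709*R(L(D(6, -1)), -18) = 709*(2*(-5 - 3/(-1 - 1*6))) = 709*(2*(-5 - 3/(-1 - 6))) = 709*(2*(-5 - 3/(-7))) = 709*(2*(-5 - 3*(-1/7))) = 709*(2*(-5 + 3/7)) = 709*(2*(-32/7)) = 709*(-64/7) = -45376/7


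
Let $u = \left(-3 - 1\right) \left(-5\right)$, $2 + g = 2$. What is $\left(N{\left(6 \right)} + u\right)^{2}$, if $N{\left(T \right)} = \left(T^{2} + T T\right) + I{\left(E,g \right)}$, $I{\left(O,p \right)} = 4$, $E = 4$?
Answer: $9216$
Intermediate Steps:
$g = 0$ ($g = -2 + 2 = 0$)
$u = 20$ ($u = \left(-4\right) \left(-5\right) = 20$)
$N{\left(T \right)} = 4 + 2 T^{2}$ ($N{\left(T \right)} = \left(T^{2} + T T\right) + 4 = \left(T^{2} + T^{2}\right) + 4 = 2 T^{2} + 4 = 4 + 2 T^{2}$)
$\left(N{\left(6 \right)} + u\right)^{2} = \left(\left(4 + 2 \cdot 6^{2}\right) + 20\right)^{2} = \left(\left(4 + 2 \cdot 36\right) + 20\right)^{2} = \left(\left(4 + 72\right) + 20\right)^{2} = \left(76 + 20\right)^{2} = 96^{2} = 9216$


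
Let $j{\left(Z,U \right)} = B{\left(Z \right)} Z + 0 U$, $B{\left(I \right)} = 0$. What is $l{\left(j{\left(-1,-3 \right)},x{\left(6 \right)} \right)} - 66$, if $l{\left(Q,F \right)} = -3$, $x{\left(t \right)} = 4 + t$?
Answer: $-69$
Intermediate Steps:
$j{\left(Z,U \right)} = 0$ ($j{\left(Z,U \right)} = 0 Z + 0 U = 0 + 0 = 0$)
$l{\left(j{\left(-1,-3 \right)},x{\left(6 \right)} \right)} - 66 = -3 - 66 = -69$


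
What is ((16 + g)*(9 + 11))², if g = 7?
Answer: 211600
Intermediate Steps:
((16 + g)*(9 + 11))² = ((16 + 7)*(9 + 11))² = (23*20)² = 460² = 211600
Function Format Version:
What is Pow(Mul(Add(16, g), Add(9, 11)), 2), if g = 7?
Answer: 211600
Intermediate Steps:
Pow(Mul(Add(16, g), Add(9, 11)), 2) = Pow(Mul(Add(16, 7), Add(9, 11)), 2) = Pow(Mul(23, 20), 2) = Pow(460, 2) = 211600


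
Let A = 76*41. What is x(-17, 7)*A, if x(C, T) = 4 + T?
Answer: 34276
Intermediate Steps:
A = 3116
x(-17, 7)*A = (4 + 7)*3116 = 11*3116 = 34276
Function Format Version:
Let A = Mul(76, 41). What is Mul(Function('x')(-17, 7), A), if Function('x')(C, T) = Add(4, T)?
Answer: 34276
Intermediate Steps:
A = 3116
Mul(Function('x')(-17, 7), A) = Mul(Add(4, 7), 3116) = Mul(11, 3116) = 34276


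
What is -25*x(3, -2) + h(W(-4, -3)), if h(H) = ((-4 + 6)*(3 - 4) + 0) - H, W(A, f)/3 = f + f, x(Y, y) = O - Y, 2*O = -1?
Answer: 207/2 ≈ 103.50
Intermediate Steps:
O = -½ (O = (½)*(-1) = -½ ≈ -0.50000)
x(Y, y) = -½ - Y
W(A, f) = 6*f (W(A, f) = 3*(f + f) = 3*(2*f) = 6*f)
h(H) = -2 - H (h(H) = (2*(-1) + 0) - H = (-2 + 0) - H = -2 - H)
-25*x(3, -2) + h(W(-4, -3)) = -25*(-½ - 1*3) + (-2 - 6*(-3)) = -25*(-½ - 3) + (-2 - 1*(-18)) = -25*(-7/2) + (-2 + 18) = 175/2 + 16 = 207/2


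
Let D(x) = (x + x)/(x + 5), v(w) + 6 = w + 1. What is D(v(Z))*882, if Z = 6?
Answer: 294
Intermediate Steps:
v(w) = -5 + w (v(w) = -6 + (w + 1) = -6 + (1 + w) = -5 + w)
D(x) = 2*x/(5 + x) (D(x) = (2*x)/(5 + x) = 2*x/(5 + x))
D(v(Z))*882 = (2*(-5 + 6)/(5 + (-5 + 6)))*882 = (2*1/(5 + 1))*882 = (2*1/6)*882 = (2*1*(⅙))*882 = (⅓)*882 = 294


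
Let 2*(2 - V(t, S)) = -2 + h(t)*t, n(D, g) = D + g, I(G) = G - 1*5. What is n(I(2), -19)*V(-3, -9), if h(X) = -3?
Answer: 33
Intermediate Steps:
I(G) = -5 + G (I(G) = G - 5 = -5 + G)
V(t, S) = 3 + 3*t/2 (V(t, S) = 2 - (-2 - 3*t)/2 = 2 + (1 + 3*t/2) = 3 + 3*t/2)
n(I(2), -19)*V(-3, -9) = ((-5 + 2) - 19)*(3 + (3/2)*(-3)) = (-3 - 19)*(3 - 9/2) = -22*(-3/2) = 33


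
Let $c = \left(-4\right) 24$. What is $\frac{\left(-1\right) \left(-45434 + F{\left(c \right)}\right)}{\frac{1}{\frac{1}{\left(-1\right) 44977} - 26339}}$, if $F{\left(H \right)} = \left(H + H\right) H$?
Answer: $- \frac{31987897806408}{44977} \approx -7.1121 \cdot 10^{8}$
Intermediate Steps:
$c = -96$
$F{\left(H \right)} = 2 H^{2}$ ($F{\left(H \right)} = 2 H H = 2 H^{2}$)
$\frac{\left(-1\right) \left(-45434 + F{\left(c \right)}\right)}{\frac{1}{\frac{1}{\left(-1\right) 44977} - 26339}} = \frac{\left(-1\right) \left(-45434 + 2 \left(-96\right)^{2}\right)}{\frac{1}{\frac{1}{\left(-1\right) 44977} - 26339}} = \frac{\left(-1\right) \left(-45434 + 2 \cdot 9216\right)}{\frac{1}{\frac{1}{-44977} - 26339}} = \frac{\left(-1\right) \left(-45434 + 18432\right)}{\frac{1}{- \frac{1}{44977} - 26339}} = \frac{\left(-1\right) \left(-27002\right)}{\frac{1}{- \frac{1184649204}{44977}}} = \frac{27002}{- \frac{44977}{1184649204}} = 27002 \left(- \frac{1184649204}{44977}\right) = - \frac{31987897806408}{44977}$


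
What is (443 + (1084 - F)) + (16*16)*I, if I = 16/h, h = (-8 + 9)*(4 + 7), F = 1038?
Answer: 9475/11 ≈ 861.36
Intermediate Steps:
h = 11 (h = 1*11 = 11)
I = 16/11 ≈ 1.4545
(443 + (1084 - F)) + (16*16)*I = (443 + (1084 - 1*1038)) + (16*16)*(16/11) = (443 + (1084 - 1038)) + 256*(16/11) = (443 + 46) + 4096/11 = 489 + 4096/11 = 9475/11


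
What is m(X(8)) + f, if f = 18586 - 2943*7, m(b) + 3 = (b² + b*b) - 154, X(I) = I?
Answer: -2044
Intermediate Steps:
m(b) = -157 + 2*b² (m(b) = -3 + ((b² + b*b) - 154) = -3 + ((b² + b²) - 154) = -3 + (2*b² - 154) = -3 + (-154 + 2*b²) = -157 + 2*b²)
f = -2015 (f = 18586 - 20601 = -2015)
m(X(8)) + f = (-157 + 2*8²) - 2015 = (-157 + 2*64) - 2015 = (-157 + 128) - 2015 = -29 - 2015 = -2044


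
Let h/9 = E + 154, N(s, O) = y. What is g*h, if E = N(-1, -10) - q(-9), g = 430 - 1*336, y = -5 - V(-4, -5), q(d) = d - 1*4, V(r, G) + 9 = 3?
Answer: 142128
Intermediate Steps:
V(r, G) = -6 (V(r, G) = -9 + 3 = -6)
q(d) = -4 + d (q(d) = d - 4 = -4 + d)
y = 1 (y = -5 - 1*(-6) = -5 + 6 = 1)
N(s, O) = 1
g = 94 (g = 430 - 336 = 94)
E = 14 (E = 1 - (-4 - 9) = 1 - 1*(-13) = 1 + 13 = 14)
h = 1512 (h = 9*(14 + 154) = 9*168 = 1512)
g*h = 94*1512 = 142128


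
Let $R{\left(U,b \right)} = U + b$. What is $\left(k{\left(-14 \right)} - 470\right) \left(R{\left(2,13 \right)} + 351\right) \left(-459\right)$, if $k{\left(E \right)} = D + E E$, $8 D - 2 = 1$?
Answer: $\frac{183869433}{4} \approx 4.5967 \cdot 10^{7}$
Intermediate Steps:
$D = \frac{3}{8}$ ($D = \frac{1}{4} + \frac{1}{8} \cdot 1 = \frac{1}{4} + \frac{1}{8} = \frac{3}{8} \approx 0.375$)
$k{\left(E \right)} = \frac{3}{8} + E^{2}$ ($k{\left(E \right)} = \frac{3}{8} + E E = \frac{3}{8} + E^{2}$)
$\left(k{\left(-14 \right)} - 470\right) \left(R{\left(2,13 \right)} + 351\right) \left(-459\right) = \left(\left(\frac{3}{8} + \left(-14\right)^{2}\right) - 470\right) \left(\left(2 + 13\right) + 351\right) \left(-459\right) = \left(\left(\frac{3}{8} + 196\right) - 470\right) \left(15 + 351\right) \left(-459\right) = \left(\frac{1571}{8} - 470\right) 366 \left(-459\right) = \left(- \frac{2189}{8}\right) 366 \left(-459\right) = \left(- \frac{400587}{4}\right) \left(-459\right) = \frac{183869433}{4}$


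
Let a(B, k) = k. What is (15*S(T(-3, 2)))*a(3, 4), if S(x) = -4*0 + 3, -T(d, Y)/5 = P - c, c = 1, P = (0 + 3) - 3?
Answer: 180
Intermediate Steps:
P = 0 (P = 3 - 3 = 0)
T(d, Y) = 5 (T(d, Y) = -5*(0 - 1*1) = -5*(0 - 1) = -5*(-1) = 5)
S(x) = 3 (S(x) = 0 + 3 = 3)
(15*S(T(-3, 2)))*a(3, 4) = (15*3)*4 = 45*4 = 180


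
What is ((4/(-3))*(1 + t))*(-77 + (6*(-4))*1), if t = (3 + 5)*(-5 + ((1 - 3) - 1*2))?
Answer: -28684/3 ≈ -9561.3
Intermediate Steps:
t = -72 (t = 8*(-5 + (-2 - 2)) = 8*(-5 - 4) = 8*(-9) = -72)
((4/(-3))*(1 + t))*(-77 + (6*(-4))*1) = ((4/(-3))*(1 - 72))*(-77 + (6*(-4))*1) = ((4*(-⅓))*(-71))*(-77 - 24*1) = (-4/3*(-71))*(-77 - 24) = (284/3)*(-101) = -28684/3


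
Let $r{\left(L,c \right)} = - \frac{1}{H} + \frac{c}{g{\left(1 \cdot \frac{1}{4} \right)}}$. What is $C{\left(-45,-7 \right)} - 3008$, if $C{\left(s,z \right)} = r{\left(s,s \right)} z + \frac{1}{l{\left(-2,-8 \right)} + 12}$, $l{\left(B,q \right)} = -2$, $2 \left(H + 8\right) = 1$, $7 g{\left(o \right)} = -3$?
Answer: $- \frac{22463}{6} \approx -3743.8$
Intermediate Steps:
$g{\left(o \right)} = - \frac{3}{7}$ ($g{\left(o \right)} = \frac{1}{7} \left(-3\right) = - \frac{3}{7}$)
$H = - \frac{15}{2}$ ($H = -8 + \frac{1}{2} \cdot 1 = -8 + \frac{1}{2} = - \frac{15}{2} \approx -7.5$)
$r{\left(L,c \right)} = \frac{2}{15} - \frac{7 c}{3}$ ($r{\left(L,c \right)} = - \frac{1}{- \frac{15}{2}} + \frac{c}{- \frac{3}{7}} = \left(-1\right) \left(- \frac{2}{15}\right) + c \left(- \frac{7}{3}\right) = \frac{2}{15} - \frac{7 c}{3}$)
$C{\left(s,z \right)} = \frac{1}{10} + z \left(\frac{2}{15} - \frac{7 s}{3}\right)$ ($C{\left(s,z \right)} = \left(\frac{2}{15} - \frac{7 s}{3}\right) z + \frac{1}{-2 + 12} = z \left(\frac{2}{15} - \frac{7 s}{3}\right) + \frac{1}{10} = \frac{1}{10} + z \left(\frac{2}{15} - \frac{7 s}{3}\right)$)
$C{\left(-45,-7 \right)} - 3008 = \left(\frac{1}{10} + \frac{1}{15} \left(-7\right) \left(2 - -1575\right)\right) - 3008 = \left(\frac{1}{10} + \frac{1}{15} \left(-7\right) \left(2 + 1575\right)\right) - 3008 = \left(\frac{1}{10} + \frac{1}{15} \left(-7\right) 1577\right) - 3008 = \left(\frac{1}{10} - \frac{11039}{15}\right) - 3008 = - \frac{4415}{6} - 3008 = - \frac{22463}{6}$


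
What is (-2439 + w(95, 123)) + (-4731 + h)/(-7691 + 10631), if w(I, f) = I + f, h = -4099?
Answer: -653857/294 ≈ -2224.0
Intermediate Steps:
(-2439 + w(95, 123)) + (-4731 + h)/(-7691 + 10631) = (-2439 + (95 + 123)) + (-4731 - 4099)/(-7691 + 10631) = (-2439 + 218) - 8830/2940 = -2221 - 8830*1/2940 = -2221 - 883/294 = -653857/294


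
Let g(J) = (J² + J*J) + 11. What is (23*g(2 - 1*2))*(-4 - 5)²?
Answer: 20493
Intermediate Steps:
g(J) = 11 + 2*J² (g(J) = (J² + J²) + 11 = 2*J² + 11 = 11 + 2*J²)
(23*g(2 - 1*2))*(-4 - 5)² = (23*(11 + 2*(2 - 1*2)²))*(-4 - 5)² = (23*(11 + 2*(2 - 2)²))*(-9)² = (23*(11 + 2*0²))*81 = (23*(11 + 2*0))*81 = (23*(11 + 0))*81 = (23*11)*81 = 253*81 = 20493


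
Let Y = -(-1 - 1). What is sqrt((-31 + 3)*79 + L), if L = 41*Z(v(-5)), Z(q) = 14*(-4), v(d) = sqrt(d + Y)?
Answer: 14*I*sqrt(23) ≈ 67.142*I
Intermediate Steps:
Y = 2 (Y = -1*(-2) = 2)
v(d) = sqrt(2 + d) (v(d) = sqrt(d + 2) = sqrt(2 + d))
Z(q) = -56
L = -2296 (L = 41*(-56) = -2296)
sqrt((-31 + 3)*79 + L) = sqrt((-31 + 3)*79 - 2296) = sqrt(-28*79 - 2296) = sqrt(-2212 - 2296) = sqrt(-4508) = 14*I*sqrt(23)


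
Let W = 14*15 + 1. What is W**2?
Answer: 44521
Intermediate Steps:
W = 211 (W = 210 + 1 = 211)
W**2 = 211**2 = 44521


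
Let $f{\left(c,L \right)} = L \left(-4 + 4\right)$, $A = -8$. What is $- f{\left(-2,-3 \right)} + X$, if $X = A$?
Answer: $-8$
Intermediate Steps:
$f{\left(c,L \right)} = 0$ ($f{\left(c,L \right)} = L 0 = 0$)
$X = -8$
$- f{\left(-2,-3 \right)} + X = \left(-1\right) 0 - 8 = 0 - 8 = -8$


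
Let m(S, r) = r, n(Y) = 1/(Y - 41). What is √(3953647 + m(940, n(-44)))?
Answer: √28565099490/85 ≈ 1988.4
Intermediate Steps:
n(Y) = 1/(-41 + Y)
√(3953647 + m(940, n(-44))) = √(3953647 + 1/(-41 - 44)) = √(3953647 + 1/(-85)) = √(3953647 - 1/85) = √(336059994/85) = √28565099490/85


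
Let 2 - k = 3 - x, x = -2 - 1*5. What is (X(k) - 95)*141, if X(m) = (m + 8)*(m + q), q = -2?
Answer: -13395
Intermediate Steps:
x = -7 (x = -2 - 5 = -7)
k = -8 (k = 2 - (3 - 1*(-7)) = 2 - (3 + 7) = 2 - 1*10 = 2 - 10 = -8)
X(m) = (-2 + m)*(8 + m) (X(m) = (m + 8)*(m - 2) = (8 + m)*(-2 + m) = (-2 + m)*(8 + m))
(X(k) - 95)*141 = ((-16 + (-8)² + 6*(-8)) - 95)*141 = ((-16 + 64 - 48) - 95)*141 = (0 - 95)*141 = -95*141 = -13395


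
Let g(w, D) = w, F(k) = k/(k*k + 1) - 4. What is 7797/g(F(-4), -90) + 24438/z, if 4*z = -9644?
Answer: -107111725/57864 ≈ -1851.1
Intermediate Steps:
z = -2411 (z = (1/4)*(-9644) = -2411)
F(k) = -4 + k/(1 + k**2) (F(k) = k/(k**2 + 1) - 4 = k/(1 + k**2) - 4 = -4 + k/(1 + k**2))
7797/g(F(-4), -90) + 24438/z = 7797/(((-4 - 4 - 4*(-4)**2)/(1 + (-4)**2))) + 24438/(-2411) = 7797/(((-4 - 4 - 4*16)/(1 + 16))) + 24438*(-1/2411) = 7797/(((-4 - 4 - 64)/17)) - 24438/2411 = 7797/(((1/17)*(-72))) - 24438/2411 = 7797/(-72/17) - 24438/2411 = 7797*(-17/72) - 24438/2411 = -44183/24 - 24438/2411 = -107111725/57864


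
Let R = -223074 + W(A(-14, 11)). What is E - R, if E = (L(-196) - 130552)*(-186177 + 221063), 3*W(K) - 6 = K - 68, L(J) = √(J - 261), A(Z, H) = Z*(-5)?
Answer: -13662642002/3 + 34886*I*√457 ≈ -4.5542e+9 + 7.4578e+5*I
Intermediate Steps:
A(Z, H) = -5*Z
L(J) = √(-261 + J)
W(K) = -62/3 + K/3 (W(K) = 2 + (K - 68)/3 = 2 + (-68 + K)/3 = 2 + (-68/3 + K/3) = -62/3 + K/3)
R = -669214/3 (R = -223074 + (-62/3 + (-5*(-14))/3) = -223074 + (-62/3 + (⅓)*70) = -223074 + (-62/3 + 70/3) = -223074 + 8/3 = -669214/3 ≈ -2.2307e+5)
E = -4554437072 + 34886*I*√457 (E = (√(-261 - 196) - 130552)*(-186177 + 221063) = (√(-457) - 130552)*34886 = (I*√457 - 130552)*34886 = (-130552 + I*√457)*34886 = -4554437072 + 34886*I*√457 ≈ -4.5544e+9 + 7.4578e+5*I)
E - R = (-4554437072 + 34886*I*√457) - 1*(-669214/3) = (-4554437072 + 34886*I*√457) + 669214/3 = -13662642002/3 + 34886*I*√457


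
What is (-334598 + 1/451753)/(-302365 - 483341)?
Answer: 151155650293/354945042618 ≈ 0.42586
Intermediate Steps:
(-334598 + 1/451753)/(-302365 - 483341) = (-334598 + 1/451753)/(-785706) = -151155650293/451753*(-1/785706) = 151155650293/354945042618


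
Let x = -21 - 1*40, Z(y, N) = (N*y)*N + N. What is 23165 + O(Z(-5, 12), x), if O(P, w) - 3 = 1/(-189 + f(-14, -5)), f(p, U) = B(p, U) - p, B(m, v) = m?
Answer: 4378751/189 ≈ 23168.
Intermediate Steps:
Z(y, N) = N + y*N**2 (Z(y, N) = y*N**2 + N = N + y*N**2)
f(p, U) = 0 (f(p, U) = p - p = 0)
x = -61 (x = -21 - 40 = -61)
O(P, w) = 566/189 (O(P, w) = 3 + 1/(-189 + 0) = 3 + 1/(-189) = 3 - 1/189 = 566/189)
23165 + O(Z(-5, 12), x) = 23165 + 566/189 = 4378751/189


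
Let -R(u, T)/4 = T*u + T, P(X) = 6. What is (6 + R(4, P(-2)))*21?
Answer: -2394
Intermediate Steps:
R(u, T) = -4*T - 4*T*u (R(u, T) = -4*(T*u + T) = -4*(T + T*u) = -4*T - 4*T*u)
(6 + R(4, P(-2)))*21 = (6 - 4*6*(1 + 4))*21 = (6 - 4*6*5)*21 = (6 - 120)*21 = -114*21 = -2394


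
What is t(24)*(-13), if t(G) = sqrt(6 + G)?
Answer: -13*sqrt(30) ≈ -71.204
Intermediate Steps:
t(24)*(-13) = sqrt(6 + 24)*(-13) = sqrt(30)*(-13) = -13*sqrt(30)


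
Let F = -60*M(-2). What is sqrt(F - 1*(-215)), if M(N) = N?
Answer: sqrt(335) ≈ 18.303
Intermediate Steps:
F = 120 (F = -60*(-2) = 120)
sqrt(F - 1*(-215)) = sqrt(120 - 1*(-215)) = sqrt(120 + 215) = sqrt(335)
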